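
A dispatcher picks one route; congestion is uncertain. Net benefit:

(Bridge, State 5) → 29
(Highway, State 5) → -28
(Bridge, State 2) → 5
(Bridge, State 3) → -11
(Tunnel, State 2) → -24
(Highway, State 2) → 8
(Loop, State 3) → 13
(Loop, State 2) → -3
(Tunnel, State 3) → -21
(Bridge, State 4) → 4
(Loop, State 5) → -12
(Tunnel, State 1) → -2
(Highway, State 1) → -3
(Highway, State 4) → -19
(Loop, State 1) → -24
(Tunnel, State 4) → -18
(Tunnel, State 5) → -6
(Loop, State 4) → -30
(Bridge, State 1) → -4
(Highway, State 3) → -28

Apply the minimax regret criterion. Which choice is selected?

Bridge

Column bests: State 1=-2, State 2=8, State 3=13, State 4=4, State 5=29.
Highway regrets: 1, 0, 41, 23, 57 → max 57
Tunnel regrets: 0, 32, 34, 22, 35 → max 35
Bridge regrets: 2, 3, 24, 0, 0 → max 24
Loop regrets: 22, 11, 0, 34, 41 → max 41
Smallest max regret = 24 → Bridge.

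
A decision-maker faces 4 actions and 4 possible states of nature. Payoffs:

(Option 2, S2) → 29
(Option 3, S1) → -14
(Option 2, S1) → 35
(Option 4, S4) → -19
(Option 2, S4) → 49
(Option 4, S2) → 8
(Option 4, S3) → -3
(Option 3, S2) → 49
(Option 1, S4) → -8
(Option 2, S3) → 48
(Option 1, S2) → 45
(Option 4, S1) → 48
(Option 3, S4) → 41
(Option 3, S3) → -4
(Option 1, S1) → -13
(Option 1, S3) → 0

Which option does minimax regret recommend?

Option 2

Column bests: S1=48, S2=49, S3=48, S4=49.
Option 1 regrets: 61, 4, 48, 57 → max 61
Option 2 regrets: 13, 20, 0, 0 → max 20
Option 3 regrets: 62, 0, 52, 8 → max 62
Option 4 regrets: 0, 41, 51, 68 → max 68
Smallest max regret = 20 → Option 2.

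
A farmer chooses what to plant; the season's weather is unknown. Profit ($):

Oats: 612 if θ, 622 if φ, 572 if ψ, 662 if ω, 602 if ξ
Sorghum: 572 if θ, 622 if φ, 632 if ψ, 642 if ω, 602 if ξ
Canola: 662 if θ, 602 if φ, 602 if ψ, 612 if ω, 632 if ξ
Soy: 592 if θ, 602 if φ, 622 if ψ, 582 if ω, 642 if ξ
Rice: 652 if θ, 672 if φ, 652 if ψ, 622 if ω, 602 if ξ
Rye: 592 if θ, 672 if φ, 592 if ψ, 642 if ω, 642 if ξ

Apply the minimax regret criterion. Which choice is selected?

Rice

Column bests: θ=662, φ=672, ψ=652, ω=662, ξ=642.
Oats regrets: 50, 50, 80, 0, 40 → max 80
Sorghum regrets: 90, 50, 20, 20, 40 → max 90
Canola regrets: 0, 70, 50, 50, 10 → max 70
Soy regrets: 70, 70, 30, 80, 0 → max 80
Rice regrets: 10, 0, 0, 40, 40 → max 40
Rye regrets: 70, 0, 60, 20, 0 → max 70
Smallest max regret = 40 → Rice.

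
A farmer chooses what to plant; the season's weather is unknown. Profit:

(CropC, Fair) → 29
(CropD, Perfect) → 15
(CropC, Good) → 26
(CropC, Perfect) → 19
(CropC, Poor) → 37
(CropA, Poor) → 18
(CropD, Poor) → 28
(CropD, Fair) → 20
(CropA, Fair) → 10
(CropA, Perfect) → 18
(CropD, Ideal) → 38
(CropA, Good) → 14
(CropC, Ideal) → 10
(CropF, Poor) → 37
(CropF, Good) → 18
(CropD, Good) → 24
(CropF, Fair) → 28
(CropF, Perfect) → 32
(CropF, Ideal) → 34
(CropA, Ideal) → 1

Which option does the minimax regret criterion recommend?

Column bests: Poor=37, Fair=29, Good=26, Ideal=38, Perfect=32.
CropA regrets: 19, 19, 12, 37, 14 → max 37
CropF regrets: 0, 1, 8, 4, 0 → max 8
CropC regrets: 0, 0, 0, 28, 13 → max 28
CropD regrets: 9, 9, 2, 0, 17 → max 17
Smallest max regret = 8 → CropF.

CropF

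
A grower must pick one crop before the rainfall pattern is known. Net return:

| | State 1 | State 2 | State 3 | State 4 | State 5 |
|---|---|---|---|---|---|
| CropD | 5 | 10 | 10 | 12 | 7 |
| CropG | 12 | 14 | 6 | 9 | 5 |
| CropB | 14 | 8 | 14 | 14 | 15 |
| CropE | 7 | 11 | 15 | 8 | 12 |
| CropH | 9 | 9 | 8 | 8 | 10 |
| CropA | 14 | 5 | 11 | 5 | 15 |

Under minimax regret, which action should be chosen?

CropB

Column bests: State 1=14, State 2=14, State 3=15, State 4=14, State 5=15.
CropD regrets: 9, 4, 5, 2, 8 → max 9
CropG regrets: 2, 0, 9, 5, 10 → max 10
CropB regrets: 0, 6, 1, 0, 0 → max 6
CropE regrets: 7, 3, 0, 6, 3 → max 7
CropH regrets: 5, 5, 7, 6, 5 → max 7
CropA regrets: 0, 9, 4, 9, 0 → max 9
Smallest max regret = 6 → CropB.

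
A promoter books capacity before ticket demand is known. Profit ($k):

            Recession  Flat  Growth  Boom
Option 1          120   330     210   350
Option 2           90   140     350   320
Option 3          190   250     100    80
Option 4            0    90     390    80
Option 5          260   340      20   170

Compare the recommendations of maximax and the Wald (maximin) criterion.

maximax → Option 4; maximin → Option 1 (disagree)

Row maxima: Option 1=350, Option 2=350, Option 3=250, Option 4=390, Option 5=340
Best best-case = 390 → Option 4.
Row minima: Option 1=120, Option 2=90, Option 3=80, Option 4=0, Option 5=20
Best worst-case = 120 → Option 1.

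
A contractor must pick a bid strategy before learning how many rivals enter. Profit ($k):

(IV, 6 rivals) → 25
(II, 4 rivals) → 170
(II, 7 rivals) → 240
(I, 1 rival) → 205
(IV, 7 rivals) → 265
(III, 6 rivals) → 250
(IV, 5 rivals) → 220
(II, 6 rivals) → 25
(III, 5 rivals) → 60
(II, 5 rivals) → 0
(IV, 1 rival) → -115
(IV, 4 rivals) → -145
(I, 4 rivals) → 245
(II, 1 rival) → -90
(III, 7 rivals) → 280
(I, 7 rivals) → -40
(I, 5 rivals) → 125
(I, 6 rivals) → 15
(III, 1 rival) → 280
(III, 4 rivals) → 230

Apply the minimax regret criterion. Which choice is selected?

Column bests: 1 rival=280, 4 rivals=245, 5 rivals=220, 6 rivals=250, 7 rivals=280.
I regrets: 75, 0, 95, 235, 320 → max 320
II regrets: 370, 75, 220, 225, 40 → max 370
III regrets: 0, 15, 160, 0, 0 → max 160
IV regrets: 395, 390, 0, 225, 15 → max 395
Smallest max regret = 160 → III.

III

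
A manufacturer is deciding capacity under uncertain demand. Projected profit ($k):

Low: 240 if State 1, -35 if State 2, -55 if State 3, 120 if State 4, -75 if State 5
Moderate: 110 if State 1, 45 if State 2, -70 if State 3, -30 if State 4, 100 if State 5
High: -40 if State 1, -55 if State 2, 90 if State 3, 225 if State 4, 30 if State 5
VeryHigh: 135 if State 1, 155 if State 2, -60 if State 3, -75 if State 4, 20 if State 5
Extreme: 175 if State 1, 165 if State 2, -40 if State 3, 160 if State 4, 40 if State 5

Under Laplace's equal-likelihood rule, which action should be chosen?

Extreme

Row averages: Low=39, Moderate=31, High=50, VeryHigh=35, Extreme=100
Highest average = 100 → Extreme.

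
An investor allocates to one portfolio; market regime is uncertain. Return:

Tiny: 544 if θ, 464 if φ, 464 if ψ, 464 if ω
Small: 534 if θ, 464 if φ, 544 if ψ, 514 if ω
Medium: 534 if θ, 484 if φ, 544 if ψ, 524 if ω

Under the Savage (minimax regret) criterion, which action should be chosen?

Medium

Column bests: θ=544, φ=484, ψ=544, ω=524.
Tiny regrets: 0, 20, 80, 60 → max 80
Small regrets: 10, 20, 0, 10 → max 20
Medium regrets: 10, 0, 0, 0 → max 10
Smallest max regret = 10 → Medium.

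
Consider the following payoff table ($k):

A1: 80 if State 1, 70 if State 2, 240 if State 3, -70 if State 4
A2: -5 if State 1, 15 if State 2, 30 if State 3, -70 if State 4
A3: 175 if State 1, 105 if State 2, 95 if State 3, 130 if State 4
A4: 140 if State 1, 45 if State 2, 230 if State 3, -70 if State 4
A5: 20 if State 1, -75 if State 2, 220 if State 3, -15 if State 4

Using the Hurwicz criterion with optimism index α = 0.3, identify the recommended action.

A1: 0.3·240 + 0.7·(-70) = 23
A2: 0.3·30 + 0.7·(-70) = -40
A3: 0.3·175 + 0.7·95 = 119
A4: 0.3·230 + 0.7·(-70) = 20
A5: 0.3·220 + 0.7·(-75) = 13.5
Highest Hurwicz score = 119 → A3.

A3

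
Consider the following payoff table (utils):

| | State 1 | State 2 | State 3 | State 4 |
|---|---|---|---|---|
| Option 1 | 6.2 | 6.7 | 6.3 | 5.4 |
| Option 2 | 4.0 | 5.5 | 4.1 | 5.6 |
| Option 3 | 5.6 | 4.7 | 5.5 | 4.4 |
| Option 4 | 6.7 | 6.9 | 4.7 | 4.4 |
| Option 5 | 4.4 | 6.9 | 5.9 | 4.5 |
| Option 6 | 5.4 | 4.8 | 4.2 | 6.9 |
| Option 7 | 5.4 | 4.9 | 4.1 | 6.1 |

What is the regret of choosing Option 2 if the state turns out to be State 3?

Best payoff under State 3 is 6.3.
Regret = 6.3 − 4.1 = 2.2.

2.2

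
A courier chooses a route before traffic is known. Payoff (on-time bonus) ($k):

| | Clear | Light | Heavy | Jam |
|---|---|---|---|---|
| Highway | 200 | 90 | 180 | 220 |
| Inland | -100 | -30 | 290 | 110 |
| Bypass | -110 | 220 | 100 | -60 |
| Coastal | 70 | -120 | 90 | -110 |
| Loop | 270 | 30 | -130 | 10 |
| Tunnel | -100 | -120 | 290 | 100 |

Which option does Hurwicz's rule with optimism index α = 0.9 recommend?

Highway: 0.9·220 + 0.1·90 = 207
Inland: 0.9·290 + 0.1·(-100) = 251
Bypass: 0.9·220 + 0.1·(-110) = 187
Coastal: 0.9·90 + 0.1·(-120) = 69
Loop: 0.9·270 + 0.1·(-130) = 230
Tunnel: 0.9·290 + 0.1·(-120) = 249
Highest Hurwicz score = 251 → Inland.

Inland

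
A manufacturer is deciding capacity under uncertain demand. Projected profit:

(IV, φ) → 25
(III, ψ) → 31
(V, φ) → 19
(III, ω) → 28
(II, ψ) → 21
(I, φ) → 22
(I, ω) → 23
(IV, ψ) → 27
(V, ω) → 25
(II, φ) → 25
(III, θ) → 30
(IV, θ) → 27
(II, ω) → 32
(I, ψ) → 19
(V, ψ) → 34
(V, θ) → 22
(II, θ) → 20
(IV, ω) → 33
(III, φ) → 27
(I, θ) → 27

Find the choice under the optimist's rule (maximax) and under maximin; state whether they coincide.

maximax → V; maximin → III (disagree)

Row maxima: I=27, II=32, III=31, IV=33, V=34
Best best-case = 34 → V.
Row minima: I=19, II=20, III=27, IV=25, V=19
Best worst-case = 27 → III.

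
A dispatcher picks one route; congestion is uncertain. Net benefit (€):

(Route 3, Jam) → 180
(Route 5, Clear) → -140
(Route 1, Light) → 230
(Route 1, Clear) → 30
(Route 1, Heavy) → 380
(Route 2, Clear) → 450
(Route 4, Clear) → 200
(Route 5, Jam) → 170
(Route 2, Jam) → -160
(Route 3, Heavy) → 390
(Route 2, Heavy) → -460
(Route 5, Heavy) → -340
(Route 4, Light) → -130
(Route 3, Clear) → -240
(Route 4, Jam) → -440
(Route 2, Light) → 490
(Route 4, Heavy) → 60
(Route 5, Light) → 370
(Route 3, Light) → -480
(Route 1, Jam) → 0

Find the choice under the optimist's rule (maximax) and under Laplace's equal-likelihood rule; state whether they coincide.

maximax → Route 2; laplace → Route 1 (disagree)

Row maxima: Route 1=380, Route 2=490, Route 3=390, Route 4=200, Route 5=370
Best best-case = 490 → Route 2.
Row averages: Route 1=160, Route 2=80, Route 3=-37.5, Route 4=-77.5, Route 5=15
Highest average = 160 → Route 1.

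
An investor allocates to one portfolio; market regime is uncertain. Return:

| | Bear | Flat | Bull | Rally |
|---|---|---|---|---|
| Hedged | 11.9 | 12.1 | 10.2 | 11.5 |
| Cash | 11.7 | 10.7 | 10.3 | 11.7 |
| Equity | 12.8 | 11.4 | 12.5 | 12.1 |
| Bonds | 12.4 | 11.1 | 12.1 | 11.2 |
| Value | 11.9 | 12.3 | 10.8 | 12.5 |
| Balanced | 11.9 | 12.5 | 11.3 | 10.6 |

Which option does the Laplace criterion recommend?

Row averages: Hedged=11.425, Cash=11.1, Equity=12.2, Bonds=11.7, Value=11.875, Balanced=11.575
Highest average = 12.2 → Equity.

Equity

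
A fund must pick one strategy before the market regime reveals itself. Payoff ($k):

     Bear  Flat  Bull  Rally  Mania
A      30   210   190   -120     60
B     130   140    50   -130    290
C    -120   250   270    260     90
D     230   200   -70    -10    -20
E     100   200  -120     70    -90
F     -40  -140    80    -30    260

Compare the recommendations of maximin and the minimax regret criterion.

Row minima: A=-120, B=-130, C=-120, D=-70, E=-120, F=-140
Best worst-case = -70 → D.
Column bests: Bear=230, Flat=250, Bull=270, Rally=260, Mania=290.
A regrets: 200, 40, 80, 380, 230 → max 380
B regrets: 100, 110, 220, 390, 0 → max 390
C regrets: 350, 0, 0, 0, 200 → max 350
D regrets: 0, 50, 340, 270, 310 → max 340
E regrets: 130, 50, 390, 190, 380 → max 390
F regrets: 270, 390, 190, 290, 30 → max 390
Smallest max regret = 340 → D.

maximin → D; minimax regret → D (agree)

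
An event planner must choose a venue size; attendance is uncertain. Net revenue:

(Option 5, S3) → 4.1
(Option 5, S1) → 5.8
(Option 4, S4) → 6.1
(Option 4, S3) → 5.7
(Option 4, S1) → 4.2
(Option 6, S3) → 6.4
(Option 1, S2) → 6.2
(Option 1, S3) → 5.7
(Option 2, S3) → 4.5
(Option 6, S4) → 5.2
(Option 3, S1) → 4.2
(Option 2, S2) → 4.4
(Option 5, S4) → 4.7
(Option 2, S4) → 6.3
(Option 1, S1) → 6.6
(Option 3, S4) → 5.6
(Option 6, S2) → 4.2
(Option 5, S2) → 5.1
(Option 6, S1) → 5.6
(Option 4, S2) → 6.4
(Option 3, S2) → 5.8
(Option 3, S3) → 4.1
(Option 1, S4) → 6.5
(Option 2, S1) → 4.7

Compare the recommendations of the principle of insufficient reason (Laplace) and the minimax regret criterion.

laplace → Option 1; minimax regret → Option 1 (agree)

Row averages: Option 1=6.25, Option 2=4.975, Option 3=4.925, Option 4=5.6, Option 5=4.925, Option 6=5.35
Highest average = 6.25 → Option 1.
Column bests: S1=6.6, S2=6.4, S3=6.4, S4=6.5.
Option 1 regrets: 0.0, 0.2, 0.7, 0.0 → max 0.7
Option 2 regrets: 1.9, 2.0, 1.9, 0.2 → max 2.0
Option 3 regrets: 2.4, 0.6, 2.3, 0.9 → max 2.4
Option 4 regrets: 2.4, 0.0, 0.7, 0.4 → max 2.4
Option 5 regrets: 0.8, 1.3, 2.3, 1.8 → max 2.3
Option 6 regrets: 1.0, 2.2, 0.0, 1.3 → max 2.2
Smallest max regret = 0.7 → Option 1.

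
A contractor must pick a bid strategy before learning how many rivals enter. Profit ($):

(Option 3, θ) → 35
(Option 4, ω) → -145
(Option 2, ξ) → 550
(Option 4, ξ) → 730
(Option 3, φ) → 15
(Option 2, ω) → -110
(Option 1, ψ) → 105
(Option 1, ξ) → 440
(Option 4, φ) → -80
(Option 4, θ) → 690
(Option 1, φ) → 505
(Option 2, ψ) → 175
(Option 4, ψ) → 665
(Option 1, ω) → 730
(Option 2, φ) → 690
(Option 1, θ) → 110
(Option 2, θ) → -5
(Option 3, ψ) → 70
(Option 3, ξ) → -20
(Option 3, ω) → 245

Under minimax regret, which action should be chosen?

Option 1

Column bests: θ=690, φ=690, ψ=665, ω=730, ξ=730.
Option 1 regrets: 580, 185, 560, 0, 290 → max 580
Option 2 regrets: 695, 0, 490, 840, 180 → max 840
Option 3 regrets: 655, 675, 595, 485, 750 → max 750
Option 4 regrets: 0, 770, 0, 875, 0 → max 875
Smallest max regret = 580 → Option 1.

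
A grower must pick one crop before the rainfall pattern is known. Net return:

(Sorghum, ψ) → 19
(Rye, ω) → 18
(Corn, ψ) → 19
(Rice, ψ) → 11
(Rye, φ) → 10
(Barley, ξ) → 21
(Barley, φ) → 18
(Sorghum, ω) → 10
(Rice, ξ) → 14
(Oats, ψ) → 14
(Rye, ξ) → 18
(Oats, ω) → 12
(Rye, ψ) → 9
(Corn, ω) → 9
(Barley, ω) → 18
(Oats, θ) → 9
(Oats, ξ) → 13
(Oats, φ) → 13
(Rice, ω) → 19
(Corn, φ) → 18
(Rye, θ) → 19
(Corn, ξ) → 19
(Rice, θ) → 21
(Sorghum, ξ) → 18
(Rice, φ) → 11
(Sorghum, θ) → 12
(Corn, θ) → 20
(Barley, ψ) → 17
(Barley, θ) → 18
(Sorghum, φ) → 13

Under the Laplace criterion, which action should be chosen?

Row averages: Sorghum=14.4, Barley=18.4, Oats=12.2, Rice=15.2, Corn=17, Rye=14.8
Highest average = 18.4 → Barley.

Barley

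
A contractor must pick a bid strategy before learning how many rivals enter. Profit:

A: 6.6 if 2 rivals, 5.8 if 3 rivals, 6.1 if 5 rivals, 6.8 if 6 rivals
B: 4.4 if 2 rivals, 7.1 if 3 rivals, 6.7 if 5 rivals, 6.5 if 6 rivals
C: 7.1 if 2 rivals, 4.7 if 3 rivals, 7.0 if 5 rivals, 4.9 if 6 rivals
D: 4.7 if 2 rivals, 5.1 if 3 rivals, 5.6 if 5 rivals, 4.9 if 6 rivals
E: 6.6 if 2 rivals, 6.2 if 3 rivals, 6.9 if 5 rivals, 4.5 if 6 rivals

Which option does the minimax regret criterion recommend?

A

Column bests: 2 rivals=7.1, 3 rivals=7.1, 5 rivals=7.0, 6 rivals=6.8.
A regrets: 0.5, 1.3, 0.9, 0.0 → max 1.3
B regrets: 2.7, 0.0, 0.3, 0.3 → max 2.7
C regrets: 0.0, 2.4, 0.0, 1.9 → max 2.4
D regrets: 2.4, 2.0, 1.4, 1.9 → max 2.4
E regrets: 0.5, 0.9, 0.1, 2.3 → max 2.3
Smallest max regret = 1.3 → A.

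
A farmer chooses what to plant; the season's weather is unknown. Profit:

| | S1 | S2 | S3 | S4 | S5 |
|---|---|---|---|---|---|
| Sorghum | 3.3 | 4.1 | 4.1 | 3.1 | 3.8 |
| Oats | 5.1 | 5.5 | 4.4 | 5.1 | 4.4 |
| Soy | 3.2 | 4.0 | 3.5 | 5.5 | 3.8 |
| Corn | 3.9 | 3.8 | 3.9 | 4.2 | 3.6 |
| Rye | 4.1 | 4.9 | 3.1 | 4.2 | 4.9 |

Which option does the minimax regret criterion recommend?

Column bests: S1=5.1, S2=5.5, S3=4.4, S4=5.5, S5=4.9.
Sorghum regrets: 1.8, 1.4, 0.3, 2.4, 1.1 → max 2.4
Oats regrets: 0.0, 0.0, 0.0, 0.4, 0.5 → max 0.5
Soy regrets: 1.9, 1.5, 0.9, 0.0, 1.1 → max 1.9
Corn regrets: 1.2, 1.7, 0.5, 1.3, 1.3 → max 1.7
Rye regrets: 1.0, 0.6, 1.3, 1.3, 0.0 → max 1.3
Smallest max regret = 0.5 → Oats.

Oats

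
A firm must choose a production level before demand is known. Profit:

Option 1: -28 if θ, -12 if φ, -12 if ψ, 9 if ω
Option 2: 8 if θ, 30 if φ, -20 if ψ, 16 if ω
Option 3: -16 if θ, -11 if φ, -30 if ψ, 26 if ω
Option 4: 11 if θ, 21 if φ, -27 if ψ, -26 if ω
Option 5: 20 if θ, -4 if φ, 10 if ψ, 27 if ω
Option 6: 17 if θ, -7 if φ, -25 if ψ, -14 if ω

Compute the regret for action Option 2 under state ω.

11

Best payoff under ω is 27.
Regret = 27 − 16 = 11.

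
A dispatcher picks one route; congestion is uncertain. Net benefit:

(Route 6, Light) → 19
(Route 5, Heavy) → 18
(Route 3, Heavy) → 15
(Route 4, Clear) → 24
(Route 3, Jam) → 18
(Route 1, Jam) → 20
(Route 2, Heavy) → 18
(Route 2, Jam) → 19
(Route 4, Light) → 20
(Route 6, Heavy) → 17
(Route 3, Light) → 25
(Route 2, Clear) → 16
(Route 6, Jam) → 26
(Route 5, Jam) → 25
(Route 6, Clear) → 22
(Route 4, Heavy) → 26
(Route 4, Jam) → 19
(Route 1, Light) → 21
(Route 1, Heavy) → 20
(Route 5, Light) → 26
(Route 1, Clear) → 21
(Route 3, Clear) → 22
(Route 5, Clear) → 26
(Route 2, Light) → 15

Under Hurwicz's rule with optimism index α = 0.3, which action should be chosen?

Route 1: 0.3·21 + 0.7·20 = 20.3
Route 2: 0.3·19 + 0.7·15 = 16.2
Route 3: 0.3·25 + 0.7·15 = 18
Route 4: 0.3·26 + 0.7·19 = 21.1
Route 5: 0.3·26 + 0.7·18 = 20.4
Route 6: 0.3·26 + 0.7·17 = 19.7
Highest Hurwicz score = 21.1 → Route 4.

Route 4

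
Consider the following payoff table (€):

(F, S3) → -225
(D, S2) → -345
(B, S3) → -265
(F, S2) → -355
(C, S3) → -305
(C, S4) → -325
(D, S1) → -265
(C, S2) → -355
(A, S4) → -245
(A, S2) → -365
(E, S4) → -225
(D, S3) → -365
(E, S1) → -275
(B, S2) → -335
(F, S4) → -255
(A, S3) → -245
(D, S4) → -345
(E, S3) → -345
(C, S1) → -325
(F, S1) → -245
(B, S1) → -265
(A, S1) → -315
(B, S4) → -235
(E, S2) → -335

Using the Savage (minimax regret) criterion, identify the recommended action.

F

Column bests: S1=-245, S2=-335, S3=-225, S4=-225.
A regrets: 70, 30, 20, 20 → max 70
B regrets: 20, 0, 40, 10 → max 40
C regrets: 80, 20, 80, 100 → max 100
D regrets: 20, 10, 140, 120 → max 140
E regrets: 30, 0, 120, 0 → max 120
F regrets: 0, 20, 0, 30 → max 30
Smallest max regret = 30 → F.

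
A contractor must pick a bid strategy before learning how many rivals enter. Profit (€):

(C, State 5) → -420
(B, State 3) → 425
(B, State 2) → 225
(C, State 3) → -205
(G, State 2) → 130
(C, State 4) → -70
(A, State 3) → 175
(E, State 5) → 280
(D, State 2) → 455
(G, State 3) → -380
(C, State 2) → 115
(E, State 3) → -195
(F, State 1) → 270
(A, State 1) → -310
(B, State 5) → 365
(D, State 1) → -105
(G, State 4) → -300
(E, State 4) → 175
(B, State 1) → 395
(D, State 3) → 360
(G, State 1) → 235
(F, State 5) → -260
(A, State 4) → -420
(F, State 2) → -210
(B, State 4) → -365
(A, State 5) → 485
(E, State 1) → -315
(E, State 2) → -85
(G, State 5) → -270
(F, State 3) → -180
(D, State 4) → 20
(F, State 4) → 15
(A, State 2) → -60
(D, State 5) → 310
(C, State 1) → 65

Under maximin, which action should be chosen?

D

Row minima: A=-420, B=-365, C=-420, D=-105, E=-315, F=-260, G=-380
Best worst-case = -105 → D.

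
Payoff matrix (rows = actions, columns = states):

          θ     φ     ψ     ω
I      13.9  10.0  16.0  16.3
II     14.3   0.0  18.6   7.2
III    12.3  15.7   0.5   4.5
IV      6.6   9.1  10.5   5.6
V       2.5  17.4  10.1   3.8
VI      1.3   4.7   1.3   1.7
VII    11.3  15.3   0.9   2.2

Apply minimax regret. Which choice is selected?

Column bests: θ=14.3, φ=17.4, ψ=18.6, ω=16.3.
I regrets: 0.4, 7.4, 2.6, 0.0 → max 7.4
II regrets: 0.0, 17.4, 0.0, 9.1 → max 17.4
III regrets: 2.0, 1.7, 18.1, 11.8 → max 18.1
IV regrets: 7.7, 8.3, 8.1, 10.7 → max 10.7
V regrets: 11.8, 0.0, 8.5, 12.5 → max 12.5
VI regrets: 13.0, 12.7, 17.3, 14.6 → max 17.3
VII regrets: 3.0, 2.1, 17.7, 14.1 → max 17.7
Smallest max regret = 7.4 → I.

I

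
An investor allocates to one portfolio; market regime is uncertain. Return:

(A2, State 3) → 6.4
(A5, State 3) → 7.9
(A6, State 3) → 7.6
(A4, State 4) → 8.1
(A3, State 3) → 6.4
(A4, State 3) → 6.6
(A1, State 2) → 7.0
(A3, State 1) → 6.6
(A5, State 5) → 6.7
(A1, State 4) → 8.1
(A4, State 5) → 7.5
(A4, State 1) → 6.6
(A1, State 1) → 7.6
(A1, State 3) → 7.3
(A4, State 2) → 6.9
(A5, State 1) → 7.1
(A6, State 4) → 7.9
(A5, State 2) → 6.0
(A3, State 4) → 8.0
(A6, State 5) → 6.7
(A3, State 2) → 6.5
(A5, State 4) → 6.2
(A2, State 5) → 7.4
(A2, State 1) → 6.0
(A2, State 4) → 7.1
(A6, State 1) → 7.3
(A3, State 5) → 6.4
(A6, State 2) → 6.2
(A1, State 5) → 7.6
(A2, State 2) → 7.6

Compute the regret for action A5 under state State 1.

Best payoff under State 1 is 7.6.
Regret = 7.6 − 7.1 = 0.5.

0.5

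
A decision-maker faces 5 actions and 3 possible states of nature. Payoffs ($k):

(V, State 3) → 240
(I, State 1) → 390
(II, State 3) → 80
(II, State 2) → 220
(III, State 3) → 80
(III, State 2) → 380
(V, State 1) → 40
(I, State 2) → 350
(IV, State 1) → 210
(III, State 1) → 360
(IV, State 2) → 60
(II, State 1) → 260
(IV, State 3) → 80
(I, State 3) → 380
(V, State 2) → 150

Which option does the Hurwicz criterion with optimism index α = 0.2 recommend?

I: 0.2·390 + 0.8·350 = 358
II: 0.2·260 + 0.8·80 = 116
III: 0.2·380 + 0.8·80 = 140
IV: 0.2·210 + 0.8·60 = 90
V: 0.2·240 + 0.8·40 = 80
Highest Hurwicz score = 358 → I.

I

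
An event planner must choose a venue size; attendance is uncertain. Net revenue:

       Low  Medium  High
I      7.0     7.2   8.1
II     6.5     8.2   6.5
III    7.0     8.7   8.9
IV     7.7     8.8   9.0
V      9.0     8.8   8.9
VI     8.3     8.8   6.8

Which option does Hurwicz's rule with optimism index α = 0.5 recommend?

I: 0.5·8.1 + 0.5·7.0 = 7.55
II: 0.5·8.2 + 0.5·6.5 = 7.35
III: 0.5·8.9 + 0.5·7.0 = 7.95
IV: 0.5·9.0 + 0.5·7.7 = 8.35
V: 0.5·9.0 + 0.5·8.8 = 8.9
VI: 0.5·8.8 + 0.5·6.8 = 7.8
Highest Hurwicz score = 8.9 → V.

V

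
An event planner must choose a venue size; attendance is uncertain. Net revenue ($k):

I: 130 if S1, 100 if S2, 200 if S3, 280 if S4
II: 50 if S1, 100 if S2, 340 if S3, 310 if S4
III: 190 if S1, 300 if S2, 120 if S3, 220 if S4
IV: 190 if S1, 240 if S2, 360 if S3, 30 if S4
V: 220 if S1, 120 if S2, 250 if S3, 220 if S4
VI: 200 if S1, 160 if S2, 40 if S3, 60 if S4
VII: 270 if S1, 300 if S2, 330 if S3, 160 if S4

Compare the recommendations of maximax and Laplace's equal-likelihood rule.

maximax → IV; laplace → VII (disagree)

Row maxima: I=280, II=340, III=300, IV=360, V=250, VI=200, VII=330
Best best-case = 360 → IV.
Row averages: I=177.5, II=200, III=207.5, IV=205, V=202.5, VI=115, VII=265
Highest average = 265 → VII.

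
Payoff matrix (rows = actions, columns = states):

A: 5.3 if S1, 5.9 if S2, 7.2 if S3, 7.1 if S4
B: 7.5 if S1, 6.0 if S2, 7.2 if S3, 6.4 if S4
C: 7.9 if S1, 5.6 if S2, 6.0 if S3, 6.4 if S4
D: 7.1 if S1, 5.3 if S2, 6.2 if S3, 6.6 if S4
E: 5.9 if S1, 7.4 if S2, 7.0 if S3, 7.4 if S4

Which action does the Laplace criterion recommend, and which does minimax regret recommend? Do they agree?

Row averages: A=6.375, B=6.775, C=6.475, D=6.3, E=6.925
Highest average = 6.925 → E.
Column bests: S1=7.9, S2=7.4, S3=7.2, S4=7.4.
A regrets: 2.6, 1.5, 0.0, 0.3 → max 2.6
B regrets: 0.4, 1.4, 0.0, 1.0 → max 1.4
C regrets: 0.0, 1.8, 1.2, 1.0 → max 1.8
D regrets: 0.8, 2.1, 1.0, 0.8 → max 2.1
E regrets: 2.0, 0.0, 0.2, 0.0 → max 2.0
Smallest max regret = 1.4 → B.

laplace → E; minimax regret → B (disagree)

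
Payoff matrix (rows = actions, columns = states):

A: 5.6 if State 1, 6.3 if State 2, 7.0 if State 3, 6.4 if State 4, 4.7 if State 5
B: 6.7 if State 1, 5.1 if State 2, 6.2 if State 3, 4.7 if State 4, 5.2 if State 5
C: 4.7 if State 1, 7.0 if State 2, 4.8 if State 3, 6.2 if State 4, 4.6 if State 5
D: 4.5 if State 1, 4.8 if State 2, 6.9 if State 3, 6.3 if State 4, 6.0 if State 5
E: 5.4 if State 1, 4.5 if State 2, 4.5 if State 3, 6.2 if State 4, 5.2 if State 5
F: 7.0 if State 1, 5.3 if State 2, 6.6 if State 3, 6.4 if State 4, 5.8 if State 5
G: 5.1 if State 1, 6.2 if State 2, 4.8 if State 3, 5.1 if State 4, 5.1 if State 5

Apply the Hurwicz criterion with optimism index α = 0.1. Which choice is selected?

A: 0.1·7.0 + 0.9·4.7 = 4.93
B: 0.1·6.7 + 0.9·4.7 = 4.9
C: 0.1·7.0 + 0.9·4.6 = 4.84
D: 0.1·6.9 + 0.9·4.5 = 4.74
E: 0.1·6.2 + 0.9·4.5 = 4.67
F: 0.1·7.0 + 0.9·5.3 = 5.47
G: 0.1·6.2 + 0.9·4.8 = 4.94
Highest Hurwicz score = 5.47 → F.

F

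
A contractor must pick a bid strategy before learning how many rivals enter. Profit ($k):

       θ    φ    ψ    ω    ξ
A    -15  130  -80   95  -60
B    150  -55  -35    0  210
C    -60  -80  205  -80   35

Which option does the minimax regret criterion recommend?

C

Column bests: θ=150, φ=130, ψ=205, ω=95, ξ=210.
A regrets: 165, 0, 285, 0, 270 → max 285
B regrets: 0, 185, 240, 95, 0 → max 240
C regrets: 210, 210, 0, 175, 175 → max 210
Smallest max regret = 210 → C.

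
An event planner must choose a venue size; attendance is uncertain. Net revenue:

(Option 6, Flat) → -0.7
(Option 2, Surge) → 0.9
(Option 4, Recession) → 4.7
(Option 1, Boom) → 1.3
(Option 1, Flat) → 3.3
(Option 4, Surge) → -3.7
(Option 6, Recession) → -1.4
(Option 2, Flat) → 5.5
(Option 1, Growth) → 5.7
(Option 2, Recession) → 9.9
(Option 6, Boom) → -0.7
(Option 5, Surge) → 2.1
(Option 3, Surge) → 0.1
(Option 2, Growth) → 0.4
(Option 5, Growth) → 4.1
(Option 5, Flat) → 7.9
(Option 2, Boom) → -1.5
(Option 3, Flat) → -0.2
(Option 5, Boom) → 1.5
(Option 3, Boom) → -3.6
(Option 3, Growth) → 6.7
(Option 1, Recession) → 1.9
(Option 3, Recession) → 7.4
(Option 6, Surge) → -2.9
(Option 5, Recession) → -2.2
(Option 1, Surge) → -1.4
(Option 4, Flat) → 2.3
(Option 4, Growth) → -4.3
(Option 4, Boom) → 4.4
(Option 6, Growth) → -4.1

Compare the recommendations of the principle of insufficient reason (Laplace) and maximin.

laplace → Option 2; maximin → Option 1 (disagree)

Row averages: Option 1=2.16, Option 2=3.04, Option 3=2.08, Option 4=0.68, Option 5=2.68, Option 6=-1.96
Highest average = 3.04 → Option 2.
Row minima: Option 1=-1.4, Option 2=-1.5, Option 3=-3.6, Option 4=-4.3, Option 5=-2.2, Option 6=-4.1
Best worst-case = -1.4 → Option 1.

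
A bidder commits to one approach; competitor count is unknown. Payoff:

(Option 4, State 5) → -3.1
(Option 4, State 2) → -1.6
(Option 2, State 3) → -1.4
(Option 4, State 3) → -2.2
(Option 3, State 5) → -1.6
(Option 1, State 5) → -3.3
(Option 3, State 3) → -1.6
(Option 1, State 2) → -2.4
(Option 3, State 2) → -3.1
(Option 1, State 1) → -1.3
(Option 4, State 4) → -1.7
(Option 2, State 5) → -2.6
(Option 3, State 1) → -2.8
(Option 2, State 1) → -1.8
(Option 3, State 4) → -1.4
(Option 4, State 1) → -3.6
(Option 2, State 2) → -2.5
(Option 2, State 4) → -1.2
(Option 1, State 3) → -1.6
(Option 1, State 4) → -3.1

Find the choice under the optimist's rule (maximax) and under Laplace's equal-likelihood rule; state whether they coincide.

maximax → Option 2; laplace → Option 2 (agree)

Row maxima: Option 1=-1.3, Option 2=-1.2, Option 3=-1.4, Option 4=-1.6
Best best-case = -1.2 → Option 2.
Row averages: Option 1=-2.34, Option 2=-1.9, Option 3=-2.1, Option 4=-2.44
Highest average = -1.9 → Option 2.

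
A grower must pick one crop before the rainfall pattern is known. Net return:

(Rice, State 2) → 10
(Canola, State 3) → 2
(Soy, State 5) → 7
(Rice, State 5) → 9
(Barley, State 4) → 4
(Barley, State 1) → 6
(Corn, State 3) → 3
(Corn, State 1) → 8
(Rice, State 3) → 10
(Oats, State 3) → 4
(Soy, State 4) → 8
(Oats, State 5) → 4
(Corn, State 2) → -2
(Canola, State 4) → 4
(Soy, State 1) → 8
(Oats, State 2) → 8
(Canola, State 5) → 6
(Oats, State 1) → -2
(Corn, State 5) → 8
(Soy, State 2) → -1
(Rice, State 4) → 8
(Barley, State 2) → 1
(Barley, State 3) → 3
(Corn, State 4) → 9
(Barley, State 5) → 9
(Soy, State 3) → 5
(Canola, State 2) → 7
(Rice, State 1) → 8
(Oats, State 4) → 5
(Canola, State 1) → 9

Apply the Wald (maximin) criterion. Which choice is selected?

Rice

Row minima: Canola=2, Rice=8, Soy=-1, Barley=1, Oats=-2, Corn=-2
Best worst-case = 8 → Rice.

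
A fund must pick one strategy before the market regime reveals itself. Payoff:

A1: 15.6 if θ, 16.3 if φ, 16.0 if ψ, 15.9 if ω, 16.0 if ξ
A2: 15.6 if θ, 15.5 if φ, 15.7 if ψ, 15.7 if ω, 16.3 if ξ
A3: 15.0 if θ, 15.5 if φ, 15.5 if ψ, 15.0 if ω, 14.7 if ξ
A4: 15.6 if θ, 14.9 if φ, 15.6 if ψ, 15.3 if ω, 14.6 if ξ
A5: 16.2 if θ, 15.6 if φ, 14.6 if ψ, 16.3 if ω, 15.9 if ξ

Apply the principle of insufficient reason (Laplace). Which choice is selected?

Row averages: A1=15.96, A2=15.76, A3=15.14, A4=15.2, A5=15.72
Highest average = 15.96 → A1.

A1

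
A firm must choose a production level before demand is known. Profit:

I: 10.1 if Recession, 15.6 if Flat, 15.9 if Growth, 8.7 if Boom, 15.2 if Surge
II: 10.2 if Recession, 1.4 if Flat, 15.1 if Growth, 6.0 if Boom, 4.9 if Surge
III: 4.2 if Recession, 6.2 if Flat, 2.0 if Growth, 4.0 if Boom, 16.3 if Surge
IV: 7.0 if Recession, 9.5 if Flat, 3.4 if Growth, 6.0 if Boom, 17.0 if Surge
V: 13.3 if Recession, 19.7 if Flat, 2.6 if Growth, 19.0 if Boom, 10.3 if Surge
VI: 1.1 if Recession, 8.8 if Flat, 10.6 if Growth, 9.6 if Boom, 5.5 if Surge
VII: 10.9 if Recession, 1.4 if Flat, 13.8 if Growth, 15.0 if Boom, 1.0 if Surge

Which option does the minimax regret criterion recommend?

I

Column bests: Recession=13.3, Flat=19.7, Growth=15.9, Boom=19.0, Surge=17.0.
I regrets: 3.2, 4.1, 0.0, 10.3, 1.8 → max 10.3
II regrets: 3.1, 18.3, 0.8, 13.0, 12.1 → max 18.3
III regrets: 9.1, 13.5, 13.9, 15.0, 0.7 → max 15.0
IV regrets: 6.3, 10.2, 12.5, 13.0, 0.0 → max 13.0
V regrets: 0.0, 0.0, 13.3, 0.0, 6.7 → max 13.3
VI regrets: 12.2, 10.9, 5.3, 9.4, 11.5 → max 12.2
VII regrets: 2.4, 18.3, 2.1, 4.0, 16.0 → max 18.3
Smallest max regret = 10.3 → I.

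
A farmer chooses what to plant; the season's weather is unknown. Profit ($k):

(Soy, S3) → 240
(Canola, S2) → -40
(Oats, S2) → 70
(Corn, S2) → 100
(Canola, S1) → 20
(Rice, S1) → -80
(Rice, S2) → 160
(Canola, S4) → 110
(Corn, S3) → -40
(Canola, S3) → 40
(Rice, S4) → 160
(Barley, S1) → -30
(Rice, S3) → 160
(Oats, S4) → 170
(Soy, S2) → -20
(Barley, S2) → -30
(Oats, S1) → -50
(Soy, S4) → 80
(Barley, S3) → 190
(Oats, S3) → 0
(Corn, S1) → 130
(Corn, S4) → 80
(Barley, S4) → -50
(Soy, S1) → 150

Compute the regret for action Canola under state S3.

200

Best payoff under S3 is 240.
Regret = 240 − 40 = 200.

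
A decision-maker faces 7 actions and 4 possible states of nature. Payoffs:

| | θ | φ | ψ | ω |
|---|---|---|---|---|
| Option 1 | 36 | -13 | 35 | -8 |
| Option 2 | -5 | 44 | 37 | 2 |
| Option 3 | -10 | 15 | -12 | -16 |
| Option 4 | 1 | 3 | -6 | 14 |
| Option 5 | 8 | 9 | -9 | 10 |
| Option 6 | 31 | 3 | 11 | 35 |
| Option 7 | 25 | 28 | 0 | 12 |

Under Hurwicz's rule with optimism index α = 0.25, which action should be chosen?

Option 1: 0.25·36 + 0.75·(-13) = -0.75
Option 2: 0.25·44 + 0.75·(-5) = 7.25
Option 3: 0.25·15 + 0.75·(-16) = -8.25
Option 4: 0.25·14 + 0.75·(-6) = -1
Option 5: 0.25·10 + 0.75·(-9) = -4.25
Option 6: 0.25·35 + 0.75·3 = 11
Option 7: 0.25·28 + 0.75·0 = 7
Highest Hurwicz score = 11 → Option 6.

Option 6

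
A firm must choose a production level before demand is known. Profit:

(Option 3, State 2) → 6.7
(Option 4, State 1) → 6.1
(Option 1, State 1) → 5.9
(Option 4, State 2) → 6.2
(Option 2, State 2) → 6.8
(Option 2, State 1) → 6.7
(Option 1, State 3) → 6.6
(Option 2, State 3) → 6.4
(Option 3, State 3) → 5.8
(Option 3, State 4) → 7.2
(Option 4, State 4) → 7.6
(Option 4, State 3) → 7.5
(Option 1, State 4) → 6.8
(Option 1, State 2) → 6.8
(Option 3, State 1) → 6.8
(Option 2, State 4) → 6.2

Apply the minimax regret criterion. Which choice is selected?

Option 4

Column bests: State 1=6.8, State 2=6.8, State 3=7.5, State 4=7.6.
Option 1 regrets: 0.9, 0.0, 0.9, 0.8 → max 0.9
Option 2 regrets: 0.1, 0.0, 1.1, 1.4 → max 1.4
Option 3 regrets: 0.0, 0.1, 1.7, 0.4 → max 1.7
Option 4 regrets: 0.7, 0.6, 0.0, 0.0 → max 0.7
Smallest max regret = 0.7 → Option 4.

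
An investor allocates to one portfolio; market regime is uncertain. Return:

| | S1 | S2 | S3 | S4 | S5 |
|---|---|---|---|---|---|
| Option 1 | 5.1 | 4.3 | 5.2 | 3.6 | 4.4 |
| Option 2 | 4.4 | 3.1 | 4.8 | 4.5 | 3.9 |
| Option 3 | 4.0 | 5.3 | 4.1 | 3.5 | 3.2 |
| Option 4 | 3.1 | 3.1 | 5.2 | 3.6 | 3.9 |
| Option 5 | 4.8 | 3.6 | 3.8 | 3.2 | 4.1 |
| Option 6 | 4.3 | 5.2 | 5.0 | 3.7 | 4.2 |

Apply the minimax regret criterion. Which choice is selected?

Option 6

Column bests: S1=5.1, S2=5.3, S3=5.2, S4=4.5, S5=4.4.
Option 1 regrets: 0.0, 1.0, 0.0, 0.9, 0.0 → max 1.0
Option 2 regrets: 0.7, 2.2, 0.4, 0.0, 0.5 → max 2.2
Option 3 regrets: 1.1, 0.0, 1.1, 1.0, 1.2 → max 1.2
Option 4 regrets: 2.0, 2.2, 0.0, 0.9, 0.5 → max 2.2
Option 5 regrets: 0.3, 1.7, 1.4, 1.3, 0.3 → max 1.7
Option 6 regrets: 0.8, 0.1, 0.2, 0.8, 0.2 → max 0.8
Smallest max regret = 0.8 → Option 6.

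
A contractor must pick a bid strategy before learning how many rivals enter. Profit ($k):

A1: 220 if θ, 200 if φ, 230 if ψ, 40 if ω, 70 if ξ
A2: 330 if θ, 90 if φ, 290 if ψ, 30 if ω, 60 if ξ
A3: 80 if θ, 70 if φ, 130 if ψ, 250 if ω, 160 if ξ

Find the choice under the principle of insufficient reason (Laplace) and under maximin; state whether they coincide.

Row averages: A1=152, A2=160, A3=138
Highest average = 160 → A2.
Row minima: A1=40, A2=30, A3=70
Best worst-case = 70 → A3.

laplace → A2; maximin → A3 (disagree)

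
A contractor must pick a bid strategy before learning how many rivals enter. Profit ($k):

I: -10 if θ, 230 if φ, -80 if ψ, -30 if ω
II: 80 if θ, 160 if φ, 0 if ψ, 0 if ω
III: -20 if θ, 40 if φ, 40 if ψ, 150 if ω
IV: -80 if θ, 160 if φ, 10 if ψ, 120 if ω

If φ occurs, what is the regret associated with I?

Best payoff under φ is 230.
Regret = 230 − 230 = 0.

0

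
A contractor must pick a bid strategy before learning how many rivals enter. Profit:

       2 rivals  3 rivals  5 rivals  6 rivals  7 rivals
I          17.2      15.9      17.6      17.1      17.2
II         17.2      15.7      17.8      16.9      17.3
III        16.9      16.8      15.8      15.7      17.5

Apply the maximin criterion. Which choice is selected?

I

Row minima: I=15.9, II=15.7, III=15.7
Best worst-case = 15.9 → I.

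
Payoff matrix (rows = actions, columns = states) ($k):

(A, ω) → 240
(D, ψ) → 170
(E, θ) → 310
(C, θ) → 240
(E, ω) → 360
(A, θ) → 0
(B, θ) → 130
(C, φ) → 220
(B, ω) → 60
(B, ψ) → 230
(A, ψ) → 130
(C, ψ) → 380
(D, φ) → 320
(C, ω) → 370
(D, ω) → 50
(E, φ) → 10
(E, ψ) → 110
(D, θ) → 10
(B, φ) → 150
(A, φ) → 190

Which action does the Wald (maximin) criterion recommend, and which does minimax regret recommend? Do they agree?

Row minima: A=0, B=60, C=220, D=10, E=10
Best worst-case = 220 → C.
Column bests: θ=310, φ=320, ψ=380, ω=370.
A regrets: 310, 130, 250, 130 → max 310
B regrets: 180, 170, 150, 310 → max 310
C regrets: 70, 100, 0, 0 → max 100
D regrets: 300, 0, 210, 320 → max 320
E regrets: 0, 310, 270, 10 → max 310
Smallest max regret = 100 → C.

maximin → C; minimax regret → C (agree)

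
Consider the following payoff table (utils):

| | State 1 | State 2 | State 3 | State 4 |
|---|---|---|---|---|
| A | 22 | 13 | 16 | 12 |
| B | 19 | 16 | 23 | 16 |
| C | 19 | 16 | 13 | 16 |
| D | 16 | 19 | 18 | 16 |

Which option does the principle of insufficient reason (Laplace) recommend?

B

Row averages: A=15.75, B=18.5, C=16, D=17.25
Highest average = 18.5 → B.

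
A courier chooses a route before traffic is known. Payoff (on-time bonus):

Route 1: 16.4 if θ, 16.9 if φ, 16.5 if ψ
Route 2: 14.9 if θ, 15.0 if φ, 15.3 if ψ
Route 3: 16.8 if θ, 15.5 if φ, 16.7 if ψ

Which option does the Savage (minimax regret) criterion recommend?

Column bests: θ=16.8, φ=16.9, ψ=16.7.
Route 1 regrets: 0.4, 0.0, 0.2 → max 0.4
Route 2 regrets: 1.9, 1.9, 1.4 → max 1.9
Route 3 regrets: 0.0, 1.4, 0.0 → max 1.4
Smallest max regret = 0.4 → Route 1.

Route 1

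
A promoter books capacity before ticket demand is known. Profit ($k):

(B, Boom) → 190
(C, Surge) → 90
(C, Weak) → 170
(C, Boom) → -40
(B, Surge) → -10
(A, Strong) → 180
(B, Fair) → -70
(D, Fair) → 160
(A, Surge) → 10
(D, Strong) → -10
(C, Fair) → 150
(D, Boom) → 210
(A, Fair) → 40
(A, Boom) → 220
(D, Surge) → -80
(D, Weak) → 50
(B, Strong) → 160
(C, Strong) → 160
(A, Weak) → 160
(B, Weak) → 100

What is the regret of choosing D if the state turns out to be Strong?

190

Best payoff under Strong is 180.
Regret = 180 − (-10) = 190.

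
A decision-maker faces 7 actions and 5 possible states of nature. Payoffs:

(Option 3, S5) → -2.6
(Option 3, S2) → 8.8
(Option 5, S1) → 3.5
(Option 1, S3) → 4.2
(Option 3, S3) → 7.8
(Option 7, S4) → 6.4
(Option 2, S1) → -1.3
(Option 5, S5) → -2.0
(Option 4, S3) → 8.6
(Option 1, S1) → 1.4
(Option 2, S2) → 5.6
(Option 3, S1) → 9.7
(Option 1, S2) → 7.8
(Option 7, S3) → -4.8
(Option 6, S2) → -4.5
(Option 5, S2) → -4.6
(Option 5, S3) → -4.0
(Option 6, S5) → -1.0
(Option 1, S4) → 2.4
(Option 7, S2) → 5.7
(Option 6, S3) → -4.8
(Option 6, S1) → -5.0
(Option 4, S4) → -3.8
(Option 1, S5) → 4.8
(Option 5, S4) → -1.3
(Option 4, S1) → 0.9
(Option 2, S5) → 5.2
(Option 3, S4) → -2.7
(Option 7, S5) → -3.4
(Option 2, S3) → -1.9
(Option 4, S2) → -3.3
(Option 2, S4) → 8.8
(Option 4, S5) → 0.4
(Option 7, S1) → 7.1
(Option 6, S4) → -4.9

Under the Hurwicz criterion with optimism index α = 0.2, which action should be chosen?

Option 1: 0.2·7.8 + 0.8·1.4 = 2.68
Option 2: 0.2·8.8 + 0.8·(-1.9) = 0.24
Option 3: 0.2·9.7 + 0.8·(-2.7) = -0.22
Option 4: 0.2·8.6 + 0.8·(-3.8) = -1.32
Option 5: 0.2·3.5 + 0.8·(-4.6) = -2.98
Option 6: 0.2·(-1.0) + 0.8·(-5.0) = -4.2
Option 7: 0.2·7.1 + 0.8·(-4.8) = -2.42
Highest Hurwicz score = 2.68 → Option 1.

Option 1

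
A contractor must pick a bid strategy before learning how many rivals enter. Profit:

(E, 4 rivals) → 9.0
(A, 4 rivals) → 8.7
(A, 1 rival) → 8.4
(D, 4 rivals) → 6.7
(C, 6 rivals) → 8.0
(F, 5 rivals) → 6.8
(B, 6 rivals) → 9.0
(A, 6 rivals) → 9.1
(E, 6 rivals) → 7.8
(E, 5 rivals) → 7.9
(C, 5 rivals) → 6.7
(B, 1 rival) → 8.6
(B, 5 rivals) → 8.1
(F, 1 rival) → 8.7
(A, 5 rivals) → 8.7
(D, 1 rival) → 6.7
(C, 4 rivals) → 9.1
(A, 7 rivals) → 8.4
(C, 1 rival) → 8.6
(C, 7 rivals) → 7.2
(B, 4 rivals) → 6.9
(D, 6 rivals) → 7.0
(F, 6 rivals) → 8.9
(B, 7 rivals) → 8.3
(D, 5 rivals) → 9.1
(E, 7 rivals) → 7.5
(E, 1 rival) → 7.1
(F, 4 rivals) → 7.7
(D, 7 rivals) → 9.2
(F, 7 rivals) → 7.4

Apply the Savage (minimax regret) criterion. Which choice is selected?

A

Column bests: 1 rival=8.7, 4 rivals=9.1, 5 rivals=9.1, 6 rivals=9.1, 7 rivals=9.2.
A regrets: 0.3, 0.4, 0.4, 0.0, 0.8 → max 0.8
B regrets: 0.1, 2.2, 1.0, 0.1, 0.9 → max 2.2
C regrets: 0.1, 0.0, 2.4, 1.1, 2.0 → max 2.4
D regrets: 2.0, 2.4, 0.0, 2.1, 0.0 → max 2.4
E regrets: 1.6, 0.1, 1.2, 1.3, 1.7 → max 1.7
F regrets: 0.0, 1.4, 2.3, 0.2, 1.8 → max 2.3
Smallest max regret = 0.8 → A.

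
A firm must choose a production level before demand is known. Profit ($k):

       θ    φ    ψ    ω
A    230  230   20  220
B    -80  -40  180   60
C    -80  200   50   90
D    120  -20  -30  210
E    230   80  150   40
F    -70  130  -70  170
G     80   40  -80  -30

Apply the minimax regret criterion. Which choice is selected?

Column bests: θ=230, φ=230, ψ=180, ω=220.
A regrets: 0, 0, 160, 0 → max 160
B regrets: 310, 270, 0, 160 → max 310
C regrets: 310, 30, 130, 130 → max 310
D regrets: 110, 250, 210, 10 → max 250
E regrets: 0, 150, 30, 180 → max 180
F regrets: 300, 100, 250, 50 → max 300
G regrets: 150, 190, 260, 250 → max 260
Smallest max regret = 160 → A.

A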